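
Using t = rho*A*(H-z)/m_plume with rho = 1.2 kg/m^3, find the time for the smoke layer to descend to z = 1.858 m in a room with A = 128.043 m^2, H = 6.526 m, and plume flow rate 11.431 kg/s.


H - z = 4.668 m
t = 1.2 * 128.043 * 4.668 / 11.431 = 62.746 s

62.746 s


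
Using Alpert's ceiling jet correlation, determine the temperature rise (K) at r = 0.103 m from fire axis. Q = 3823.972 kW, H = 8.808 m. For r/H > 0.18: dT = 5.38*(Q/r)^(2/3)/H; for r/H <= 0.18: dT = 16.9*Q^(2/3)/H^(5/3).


r/H = 0.103 / 8.808 = 0.011694
r/H <= 0.18, so dT = 16.9*Q^(2/3)/H^(5/3)
Q^(2/3) = 244.54
H^(5/3) = 37.566
dT = 16.9 * 244.54 / 37.566 = 110.01 K

110.01 K


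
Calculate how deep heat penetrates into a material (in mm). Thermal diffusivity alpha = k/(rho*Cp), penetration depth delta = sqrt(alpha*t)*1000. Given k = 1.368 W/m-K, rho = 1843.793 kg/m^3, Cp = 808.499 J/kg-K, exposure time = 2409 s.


alpha = 1.368 / (1843.793 * 808.499) = 9.1769e-07 m^2/s
alpha * t = 0.0022107
delta = sqrt(0.0022107) * 1000 = 47.018 mm

47.018 mm


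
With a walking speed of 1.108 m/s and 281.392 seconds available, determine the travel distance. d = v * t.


d = 1.108 * 281.392 = 311.78 m

311.78 m


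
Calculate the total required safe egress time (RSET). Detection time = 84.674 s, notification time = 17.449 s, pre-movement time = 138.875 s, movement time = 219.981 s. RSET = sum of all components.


Total = 84.674 + 17.449 + 138.875 + 219.981 = 460.979 s

460.979 s


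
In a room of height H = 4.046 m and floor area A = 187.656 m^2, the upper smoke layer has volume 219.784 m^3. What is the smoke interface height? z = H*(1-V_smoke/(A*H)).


V/(A*H) = 0.28947
1 - 0.28947 = 0.71053
z = 4.046 * 0.71053 = 2.8748 m

2.8748 m


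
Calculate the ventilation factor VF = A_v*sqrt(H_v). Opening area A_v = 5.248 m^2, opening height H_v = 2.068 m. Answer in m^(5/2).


sqrt(H_v) = 1.4381
VF = 5.248 * 1.4381 = 7.5469 m^(5/2)

7.5469 m^(5/2)


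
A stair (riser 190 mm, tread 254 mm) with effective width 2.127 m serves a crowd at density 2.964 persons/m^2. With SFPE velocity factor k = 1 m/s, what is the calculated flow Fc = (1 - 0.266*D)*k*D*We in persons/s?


1 - 0.266*D = 1 - 0.266*2.964 = 0.21158
Fs = 0.21158 * 1 * 2.964 = 0.62711 persons/(s*m)
Fc = 0.62711 * 2.127 = 1.3339 persons/s

1.3339 persons/s


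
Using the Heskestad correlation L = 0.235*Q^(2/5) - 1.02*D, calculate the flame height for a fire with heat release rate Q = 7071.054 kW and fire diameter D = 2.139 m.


Q^(2/5) = 34.657
0.235 * Q^(2/5) = 8.1444
1.02 * D = 2.1818
L = 5.9627 m

5.9627 m


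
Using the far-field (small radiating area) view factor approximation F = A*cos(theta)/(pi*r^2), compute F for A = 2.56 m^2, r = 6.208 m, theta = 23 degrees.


cos(23 deg) = 0.92050
pi*r^2 = 121.07
F = 2.56 * 0.92050 / 121.07 = 0.019463

0.019463


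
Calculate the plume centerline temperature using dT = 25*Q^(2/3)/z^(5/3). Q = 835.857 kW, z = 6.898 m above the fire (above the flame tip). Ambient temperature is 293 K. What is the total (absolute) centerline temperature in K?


Q^(2/3) = 88.734
z^(5/3) = 24.996
dT = 25 * 88.734 / 24.996 = 88.747 K
T = 293 + 88.747 = 381.75 K

381.75 K


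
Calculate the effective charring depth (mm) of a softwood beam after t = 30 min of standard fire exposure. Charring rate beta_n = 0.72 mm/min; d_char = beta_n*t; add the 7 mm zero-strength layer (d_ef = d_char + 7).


d_char = 0.72 * 30 = 21.6 mm
d_ef = 21.6 + 1.0*7 = 28.6 mm

28.6 mm


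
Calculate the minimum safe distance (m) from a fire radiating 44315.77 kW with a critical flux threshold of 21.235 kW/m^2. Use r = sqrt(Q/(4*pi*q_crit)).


4*pi*q_crit = 266.85
Q/(4*pi*q_crit) = 166.07
r = sqrt(166.07) = 12.887 m

12.887 m


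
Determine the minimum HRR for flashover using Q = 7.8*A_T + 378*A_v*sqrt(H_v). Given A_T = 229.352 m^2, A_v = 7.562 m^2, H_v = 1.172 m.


7.8*A_T = 1788.9
sqrt(H_v) = 1.0826
378*A_v*sqrt(H_v) = 3094.5
Q = 1788.9 + 3094.5 = 4883.5 kW

4883.5 kW


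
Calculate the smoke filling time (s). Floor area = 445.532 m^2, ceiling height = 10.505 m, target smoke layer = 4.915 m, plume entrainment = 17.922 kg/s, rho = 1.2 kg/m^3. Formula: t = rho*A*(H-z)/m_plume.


H - z = 5.59 m
t = 1.2 * 445.532 * 5.59 / 17.922 = 166.76 s

166.76 s


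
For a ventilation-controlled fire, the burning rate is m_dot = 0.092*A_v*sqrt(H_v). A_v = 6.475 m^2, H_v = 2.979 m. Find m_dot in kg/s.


sqrt(H_v) = 1.7260
m_dot = 0.092 * 6.475 * 1.7260 = 1.0282 kg/s

1.0282 kg/s


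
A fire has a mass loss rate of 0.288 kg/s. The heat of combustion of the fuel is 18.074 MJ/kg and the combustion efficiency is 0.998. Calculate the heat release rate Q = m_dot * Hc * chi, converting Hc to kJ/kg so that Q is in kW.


Hc = 18.074 MJ/kg = 18.074 * 1000 kJ/kg = 18074 kJ/kg
Q = 0.288 kg/s * 18074 kJ/kg * 0.998 = 5194.9 kW

5194.9 kW


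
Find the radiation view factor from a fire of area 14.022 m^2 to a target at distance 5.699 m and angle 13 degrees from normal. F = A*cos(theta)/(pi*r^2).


cos(13 deg) = 0.97437
pi*r^2 = 102.03
F = 14.022 * 0.97437 / 102.03 = 0.13390

0.13390


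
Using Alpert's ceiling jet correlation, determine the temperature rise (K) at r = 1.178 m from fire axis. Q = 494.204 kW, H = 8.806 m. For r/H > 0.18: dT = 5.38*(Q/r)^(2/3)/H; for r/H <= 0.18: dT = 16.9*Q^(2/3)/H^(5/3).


r/H = 1.178 / 8.806 = 0.13377
r/H <= 0.18, so dT = 16.9*Q^(2/3)/H^(5/3)
Q^(2/3) = 62.508
H^(5/3) = 37.552
dT = 16.9 * 62.508 / 37.552 = 28.132 K

28.132 K


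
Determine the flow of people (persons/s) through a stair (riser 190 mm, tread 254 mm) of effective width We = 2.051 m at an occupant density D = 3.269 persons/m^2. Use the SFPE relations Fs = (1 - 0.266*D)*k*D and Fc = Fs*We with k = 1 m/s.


1 - 0.266*D = 1 - 0.266*3.269 = 0.13045
Fs = 0.13045 * 1 * 3.269 = 0.42643 persons/(s*m)
Fc = 0.42643 * 2.051 = 0.87460 persons/s

0.87460 persons/s


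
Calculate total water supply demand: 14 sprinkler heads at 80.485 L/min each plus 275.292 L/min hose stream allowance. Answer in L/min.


Sprinkler demand = 14 * 80.485 = 1126.79 L/min
Total = 1126.79 + 275.292 = 1402.082 L/min

1402.082 L/min


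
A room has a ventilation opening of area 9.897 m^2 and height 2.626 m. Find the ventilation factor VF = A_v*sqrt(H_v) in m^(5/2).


sqrt(H_v) = 1.6205
VF = 9.897 * 1.6205 = 16.038 m^(5/2)

16.038 m^(5/2)


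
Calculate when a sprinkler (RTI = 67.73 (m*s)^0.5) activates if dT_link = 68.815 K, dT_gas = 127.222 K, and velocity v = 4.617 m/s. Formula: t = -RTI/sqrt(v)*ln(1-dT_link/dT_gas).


dT_link/dT_gas = 0.54090
ln(1 - 0.54090) = -0.77850
t = -67.73 / sqrt(4.617) * -0.77850 = 24.539 s

24.539 s


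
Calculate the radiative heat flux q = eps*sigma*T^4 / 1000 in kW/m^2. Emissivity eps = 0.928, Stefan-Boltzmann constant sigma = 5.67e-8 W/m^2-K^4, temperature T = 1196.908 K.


T^4 = 2.0523e+12
q = 0.928 * 5.67e-8 * 2.0523e+12 / 1000 = 107.99 kW/m^2

107.99 kW/m^2


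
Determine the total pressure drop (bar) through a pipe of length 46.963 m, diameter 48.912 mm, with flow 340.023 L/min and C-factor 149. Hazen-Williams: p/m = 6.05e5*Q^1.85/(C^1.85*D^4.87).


Q^1.85 = 48227
C^1.85 = 10481
D^4.87 = 1.6883e+08
p/m = 0.016489 bar/m
p_total = 0.016489 * 46.963 = 0.77438 bar

0.77438 bar


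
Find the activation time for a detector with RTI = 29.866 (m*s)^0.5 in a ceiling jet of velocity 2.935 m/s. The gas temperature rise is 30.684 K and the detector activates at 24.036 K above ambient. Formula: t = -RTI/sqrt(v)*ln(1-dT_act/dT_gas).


dT_act/dT_gas = 0.78334
ln(1 - 0.78334) = -1.5294
t = -29.866 / sqrt(2.935) * -1.5294 = 26.663 s

26.663 s


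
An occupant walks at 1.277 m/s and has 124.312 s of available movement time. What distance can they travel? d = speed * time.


d = 1.277 * 124.312 = 158.75 m

158.75 m


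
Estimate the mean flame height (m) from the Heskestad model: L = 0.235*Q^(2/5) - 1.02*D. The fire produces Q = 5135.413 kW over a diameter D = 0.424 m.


Q^(2/5) = 30.495
0.235 * Q^(2/5) = 7.1663
1.02 * D = 0.43248
L = 6.7339 m

6.7339 m


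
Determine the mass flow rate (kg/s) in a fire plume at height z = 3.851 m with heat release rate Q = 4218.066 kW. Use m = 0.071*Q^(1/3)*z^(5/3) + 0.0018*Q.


Q^(1/3) = 16.157
z^(5/3) = 9.4614
First term = 0.071 * 16.157 * 9.4614 = 10.854
Second term = 0.0018 * 4218.066 = 7.5925
m = 18.446 kg/s

18.446 kg/s


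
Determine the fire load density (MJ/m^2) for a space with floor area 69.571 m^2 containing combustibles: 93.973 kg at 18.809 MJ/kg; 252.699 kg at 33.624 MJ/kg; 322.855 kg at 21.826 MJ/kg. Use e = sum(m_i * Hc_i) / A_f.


Total energy = 93.973*18.809 + 252.699*33.624 + 322.855*21.826
= 1767.538 + 8496.751 + 7046.633
= 17310.92 MJ
e = 17310.92 / 69.571 = 248.82 MJ/m^2

248.82 MJ/m^2


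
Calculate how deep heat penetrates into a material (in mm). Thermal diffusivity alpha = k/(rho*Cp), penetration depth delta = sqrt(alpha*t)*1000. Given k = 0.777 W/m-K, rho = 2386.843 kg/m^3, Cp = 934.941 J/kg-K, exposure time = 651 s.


alpha = 0.777 / (2386.843 * 934.941) = 3.4819e-07 m^2/s
alpha * t = 0.00022667
delta = sqrt(0.00022667) * 1000 = 15.056 mm

15.056 mm


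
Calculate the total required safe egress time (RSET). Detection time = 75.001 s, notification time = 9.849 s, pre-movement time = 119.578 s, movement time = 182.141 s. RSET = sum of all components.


Total = 75.001 + 9.849 + 119.578 + 182.141 = 386.569 s

386.569 s


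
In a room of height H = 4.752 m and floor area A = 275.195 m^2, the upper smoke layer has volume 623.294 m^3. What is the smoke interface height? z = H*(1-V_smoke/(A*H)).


V/(A*H) = 0.47662
1 - 0.47662 = 0.52338
z = 4.752 * 0.52338 = 2.4871 m

2.4871 m


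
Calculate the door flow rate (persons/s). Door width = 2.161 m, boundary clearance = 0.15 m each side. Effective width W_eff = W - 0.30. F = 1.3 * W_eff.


W_eff = 2.161 - 0.30 = 1.861 m
F = 1.3 * 1.861 = 2.4193 persons/s

2.4193 persons/s


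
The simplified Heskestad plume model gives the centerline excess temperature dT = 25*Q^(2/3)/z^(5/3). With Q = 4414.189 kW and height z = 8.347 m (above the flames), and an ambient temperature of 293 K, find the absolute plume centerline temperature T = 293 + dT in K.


Q^(2/3) = 269.09
z^(5/3) = 34.347
dT = 25 * 269.09 / 34.347 = 195.86 K
T = 293 + 195.86 = 488.86 K

488.86 K


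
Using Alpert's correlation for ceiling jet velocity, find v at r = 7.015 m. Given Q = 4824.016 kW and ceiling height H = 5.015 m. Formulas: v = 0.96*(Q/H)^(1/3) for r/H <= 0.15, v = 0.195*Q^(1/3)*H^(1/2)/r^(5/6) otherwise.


r/H = 7.015 / 5.015 = 1.3988
r/H > 0.15, so v = 0.195*Q^(1/3)*H^(1/2)/r^(5/6)
Q^(1/3) = 16.897
H^(1/2) = 2.2394
r^(5/6) = 5.0702
v = 0.195 * 16.897 * 2.2394 / 5.0702 = 1.4553 m/s

1.4553 m/s


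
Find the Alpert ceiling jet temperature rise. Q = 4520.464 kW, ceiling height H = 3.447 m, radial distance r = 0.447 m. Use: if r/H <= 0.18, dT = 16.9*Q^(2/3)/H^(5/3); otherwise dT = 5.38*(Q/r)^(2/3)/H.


r/H = 0.447 / 3.447 = 0.12968
r/H <= 0.18, so dT = 16.9*Q^(2/3)/H^(5/3)
Q^(2/3) = 273.39
H^(5/3) = 7.8657
dT = 16.9 * 273.39 / 7.8657 = 587.41 K

587.41 K


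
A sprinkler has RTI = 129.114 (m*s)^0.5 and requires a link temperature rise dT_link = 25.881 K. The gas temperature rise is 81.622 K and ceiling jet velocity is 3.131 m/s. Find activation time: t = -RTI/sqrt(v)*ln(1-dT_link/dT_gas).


dT_link/dT_gas = 0.31708
ln(1 - 0.31708) = -0.38138
t = -129.114 / sqrt(3.131) * -0.38138 = 27.829 s

27.829 s


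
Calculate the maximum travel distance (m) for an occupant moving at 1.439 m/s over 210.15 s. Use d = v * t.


d = 1.439 * 210.15 = 302.41 m

302.41 m


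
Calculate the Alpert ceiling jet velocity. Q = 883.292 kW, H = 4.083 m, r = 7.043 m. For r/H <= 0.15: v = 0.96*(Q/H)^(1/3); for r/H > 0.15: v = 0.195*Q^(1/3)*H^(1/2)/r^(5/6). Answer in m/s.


r/H = 7.043 / 4.083 = 1.7250
r/H > 0.15, so v = 0.195*Q^(1/3)*H^(1/2)/r^(5/6)
Q^(1/3) = 9.5948
H^(1/2) = 2.0206
r^(5/6) = 5.0870
v = 0.195 * 9.5948 * 2.0206 / 5.0870 = 0.74318 m/s

0.74318 m/s


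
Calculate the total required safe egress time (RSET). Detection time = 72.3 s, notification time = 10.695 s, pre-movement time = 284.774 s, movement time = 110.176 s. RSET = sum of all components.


Total = 72.3 + 10.695 + 284.774 + 110.176 = 477.945 s

477.945 s


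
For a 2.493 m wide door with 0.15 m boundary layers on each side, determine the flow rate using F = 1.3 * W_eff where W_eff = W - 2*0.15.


W_eff = 2.493 - 0.30 = 2.193 m
F = 1.3 * 2.193 = 2.8509 persons/s

2.8509 persons/s


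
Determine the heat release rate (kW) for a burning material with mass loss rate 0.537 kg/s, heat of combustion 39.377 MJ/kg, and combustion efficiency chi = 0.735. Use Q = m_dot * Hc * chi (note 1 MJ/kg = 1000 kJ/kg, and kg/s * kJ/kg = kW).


Hc = 39.377 MJ/kg = 39.377 * 1000 kJ/kg = 39377 kJ/kg
Q = 0.537 kg/s * 39377 kJ/kg * 0.735 = 15542 kW

15542 kW


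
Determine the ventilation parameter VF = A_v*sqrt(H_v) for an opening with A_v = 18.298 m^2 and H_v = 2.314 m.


sqrt(H_v) = 1.5212
VF = 18.298 * 1.5212 = 27.835 m^(5/2)

27.835 m^(5/2)


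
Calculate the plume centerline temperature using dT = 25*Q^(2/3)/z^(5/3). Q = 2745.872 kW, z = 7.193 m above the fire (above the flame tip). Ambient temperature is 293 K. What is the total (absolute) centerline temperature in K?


Q^(2/3) = 196.09
z^(5/3) = 26.803
dT = 25 * 196.09 / 26.803 = 182.90 K
T = 293 + 182.90 = 475.90 K

475.90 K


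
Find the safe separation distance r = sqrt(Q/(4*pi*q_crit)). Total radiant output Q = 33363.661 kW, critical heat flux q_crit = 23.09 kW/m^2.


4*pi*q_crit = 290.16
Q/(4*pi*q_crit) = 114.98
r = sqrt(114.98) = 10.723 m

10.723 m


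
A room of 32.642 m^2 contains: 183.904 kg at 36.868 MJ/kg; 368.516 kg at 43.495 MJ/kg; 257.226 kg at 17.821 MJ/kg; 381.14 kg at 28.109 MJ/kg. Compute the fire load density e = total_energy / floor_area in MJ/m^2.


Total energy = 183.904*36.868 + 368.516*43.495 + 257.226*17.821 + 381.14*28.109
= 6780.173 + 16028.60 + 4584.025 + 10713.46
= 38106.26 MJ
e = 38106.26 / 32.642 = 1167.4 MJ/m^2

1167.4 MJ/m^2


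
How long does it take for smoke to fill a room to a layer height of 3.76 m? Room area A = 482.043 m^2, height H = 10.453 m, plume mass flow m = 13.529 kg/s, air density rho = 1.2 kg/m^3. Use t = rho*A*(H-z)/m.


H - z = 6.693 m
t = 1.2 * 482.043 * 6.693 / 13.529 = 286.17 s

286.17 s


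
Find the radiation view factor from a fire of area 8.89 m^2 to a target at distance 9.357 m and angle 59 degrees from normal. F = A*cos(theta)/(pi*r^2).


cos(59 deg) = 0.51504
pi*r^2 = 275.06
F = 8.89 * 0.51504 / 275.06 = 0.016646

0.016646


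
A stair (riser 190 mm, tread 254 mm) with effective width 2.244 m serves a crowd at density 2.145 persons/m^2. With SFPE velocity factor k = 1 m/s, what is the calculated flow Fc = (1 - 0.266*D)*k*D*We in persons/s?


1 - 0.266*D = 1 - 0.266*2.145 = 0.42943
Fs = 0.42943 * 1 * 2.145 = 0.92113 persons/(s*m)
Fc = 0.92113 * 2.244 = 2.0670 persons/s

2.0670 persons/s


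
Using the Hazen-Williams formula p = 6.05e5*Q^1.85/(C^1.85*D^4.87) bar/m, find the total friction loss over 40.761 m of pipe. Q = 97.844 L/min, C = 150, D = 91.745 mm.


Q^1.85 = 4813.8
C^1.85 = 10611
D^4.87 = 3.6122e+09
p/m = 7.5980e-05 bar/m
p_total = 7.5980e-05 * 40.761 = 0.0030970 bar

0.0030970 bar


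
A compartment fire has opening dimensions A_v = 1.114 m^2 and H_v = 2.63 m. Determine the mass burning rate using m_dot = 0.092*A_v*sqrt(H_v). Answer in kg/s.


sqrt(H_v) = 1.6217
m_dot = 0.092 * 1.114 * 1.6217 = 0.16621 kg/s

0.16621 kg/s


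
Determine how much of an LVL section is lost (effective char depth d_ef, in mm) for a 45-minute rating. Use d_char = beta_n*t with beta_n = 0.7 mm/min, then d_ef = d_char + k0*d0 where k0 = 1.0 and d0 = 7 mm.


d_char = 0.7 * 45 = 31.5 mm
d_ef = 31.5 + 1.0*7 = 38.5 mm

38.5 mm


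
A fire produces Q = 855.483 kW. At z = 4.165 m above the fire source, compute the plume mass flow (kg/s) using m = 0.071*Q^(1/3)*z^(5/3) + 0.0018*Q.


Q^(1/3) = 9.4930
z^(5/3) = 10.782
First term = 0.071 * 9.4930 * 10.782 = 7.2670
Second term = 0.0018 * 855.483 = 1.5399
m = 8.8068 kg/s

8.8068 kg/s


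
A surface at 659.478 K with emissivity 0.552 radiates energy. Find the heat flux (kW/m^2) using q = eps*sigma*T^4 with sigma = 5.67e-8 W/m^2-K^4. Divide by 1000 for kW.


T^4 = 1.8915e+11
q = 0.552 * 5.67e-8 * 1.8915e+11 / 1000 = 5.9200 kW/m^2

5.9200 kW/m^2


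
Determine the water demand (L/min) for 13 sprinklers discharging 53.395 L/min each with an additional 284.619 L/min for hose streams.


Sprinkler demand = 13 * 53.395 = 694.135 L/min
Total = 694.135 + 284.619 = 978.754 L/min

978.754 L/min


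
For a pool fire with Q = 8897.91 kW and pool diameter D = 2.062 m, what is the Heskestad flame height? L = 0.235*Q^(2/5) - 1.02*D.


Q^(2/5) = 37.994
0.235 * Q^(2/5) = 8.9286
1.02 * D = 2.1032
L = 6.8254 m

6.8254 m


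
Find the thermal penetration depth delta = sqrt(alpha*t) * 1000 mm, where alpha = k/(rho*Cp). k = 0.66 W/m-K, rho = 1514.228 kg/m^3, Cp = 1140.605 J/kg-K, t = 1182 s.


alpha = 0.66 / (1514.228 * 1140.605) = 3.8214e-07 m^2/s
alpha * t = 0.00045168
delta = sqrt(0.00045168) * 1000 = 21.253 mm

21.253 mm


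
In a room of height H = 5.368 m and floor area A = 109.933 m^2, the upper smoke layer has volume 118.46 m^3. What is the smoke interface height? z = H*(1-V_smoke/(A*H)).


V/(A*H) = 0.20074
1 - 0.20074 = 0.79926
z = 5.368 * 0.79926 = 4.2904 m

4.2904 m


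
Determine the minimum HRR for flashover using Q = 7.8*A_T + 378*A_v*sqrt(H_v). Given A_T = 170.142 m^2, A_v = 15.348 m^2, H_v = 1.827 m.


7.8*A_T = 1327.1
sqrt(H_v) = 1.3517
378*A_v*sqrt(H_v) = 7841.7
Q = 1327.1 + 7841.7 = 9168.9 kW

9168.9 kW


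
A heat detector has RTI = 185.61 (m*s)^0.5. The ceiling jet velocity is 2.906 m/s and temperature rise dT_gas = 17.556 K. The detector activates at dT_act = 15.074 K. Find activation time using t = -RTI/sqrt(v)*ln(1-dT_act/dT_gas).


dT_act/dT_gas = 0.85862
ln(1 - 0.85862) = -1.9563
t = -185.61 / sqrt(2.906) * -1.9563 = 213.01 s

213.01 s


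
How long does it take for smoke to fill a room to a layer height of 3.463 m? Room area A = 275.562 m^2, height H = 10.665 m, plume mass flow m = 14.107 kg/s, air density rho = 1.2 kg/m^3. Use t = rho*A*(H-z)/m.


H - z = 7.202 m
t = 1.2 * 275.562 * 7.202 / 14.107 = 168.82 s

168.82 s


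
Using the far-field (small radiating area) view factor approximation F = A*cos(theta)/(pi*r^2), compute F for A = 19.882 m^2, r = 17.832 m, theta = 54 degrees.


cos(54 deg) = 0.58779
pi*r^2 = 998.96
F = 19.882 * 0.58779 / 998.96 = 0.011698

0.011698


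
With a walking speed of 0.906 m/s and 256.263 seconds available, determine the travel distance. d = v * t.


d = 0.906 * 256.263 = 232.17 m

232.17 m


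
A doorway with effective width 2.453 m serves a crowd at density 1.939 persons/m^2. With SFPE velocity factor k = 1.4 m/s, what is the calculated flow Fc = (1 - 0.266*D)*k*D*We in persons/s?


1 - 0.266*D = 1 - 0.266*1.939 = 0.48423
Fs = 0.48423 * 1.4 * 1.939 = 1.3145 persons/(s*m)
Fc = 1.3145 * 2.453 = 3.2244 persons/s

3.2244 persons/s


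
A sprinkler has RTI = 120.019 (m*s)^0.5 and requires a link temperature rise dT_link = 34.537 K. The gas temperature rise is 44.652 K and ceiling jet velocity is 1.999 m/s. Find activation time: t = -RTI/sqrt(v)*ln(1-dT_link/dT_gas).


dT_link/dT_gas = 0.77347
ln(1 - 0.77347) = -1.4849
t = -120.019 / sqrt(1.999) * -1.4849 = 126.05 s

126.05 s


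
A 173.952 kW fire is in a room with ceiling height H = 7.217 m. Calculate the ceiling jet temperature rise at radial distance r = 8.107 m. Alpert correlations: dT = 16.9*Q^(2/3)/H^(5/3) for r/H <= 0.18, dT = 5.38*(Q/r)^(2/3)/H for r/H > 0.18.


r/H = 8.107 / 7.217 = 1.1233
r/H > 0.18, so dT = 5.38*(Q/r)^(2/3)/H
Q/r = 21.457
(Q/r)^(2/3) = 7.7217
dT = 5.38 * 7.7217 / 7.217 = 5.7562 K

5.7562 K


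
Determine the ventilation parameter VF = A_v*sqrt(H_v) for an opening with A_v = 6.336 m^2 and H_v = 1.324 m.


sqrt(H_v) = 1.1507
VF = 6.336 * 1.1507 = 7.2905 m^(5/2)

7.2905 m^(5/2)


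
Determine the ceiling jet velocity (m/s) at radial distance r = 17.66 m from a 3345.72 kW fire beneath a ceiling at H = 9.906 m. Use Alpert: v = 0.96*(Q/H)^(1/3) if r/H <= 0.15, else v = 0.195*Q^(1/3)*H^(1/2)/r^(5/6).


r/H = 17.66 / 9.906 = 1.7828
r/H > 0.15, so v = 0.195*Q^(1/3)*H^(1/2)/r^(5/6)
Q^(1/3) = 14.956
H^(1/2) = 3.1474
r^(5/6) = 10.944
v = 0.195 * 14.956 * 3.1474 / 10.944 = 0.83879 m/s

0.83879 m/s


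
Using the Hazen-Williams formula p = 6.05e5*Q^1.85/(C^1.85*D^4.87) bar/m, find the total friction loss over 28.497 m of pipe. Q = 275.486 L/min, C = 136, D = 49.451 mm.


Q^1.85 = 32673
C^1.85 = 8852.1
D^4.87 = 1.7809e+08
p/m = 0.012539 bar/m
p_total = 0.012539 * 28.497 = 0.35732 bar

0.35732 bar


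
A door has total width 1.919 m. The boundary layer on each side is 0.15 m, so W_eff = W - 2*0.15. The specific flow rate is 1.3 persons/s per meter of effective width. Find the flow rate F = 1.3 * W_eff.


W_eff = 1.919 - 0.30 = 1.619 m
F = 1.3 * 1.619 = 2.1047 persons/s

2.1047 persons/s


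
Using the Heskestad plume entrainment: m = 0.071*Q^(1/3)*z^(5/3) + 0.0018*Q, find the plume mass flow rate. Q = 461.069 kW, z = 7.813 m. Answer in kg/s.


Q^(1/3) = 7.7254
z^(5/3) = 30.763
First term = 0.071 * 7.7254 * 30.763 = 16.874
Second term = 0.0018 * 461.069 = 0.82992
m = 17.704 kg/s

17.704 kg/s


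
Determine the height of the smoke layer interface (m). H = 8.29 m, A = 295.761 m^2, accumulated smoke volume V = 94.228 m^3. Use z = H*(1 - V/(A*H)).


V/(A*H) = 0.038431
1 - 0.038431 = 0.96157
z = 8.29 * 0.96157 = 7.9714 m

7.9714 m


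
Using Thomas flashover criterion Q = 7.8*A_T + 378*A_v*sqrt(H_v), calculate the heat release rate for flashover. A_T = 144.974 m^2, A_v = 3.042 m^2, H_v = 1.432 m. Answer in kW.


7.8*A_T = 1130.8
sqrt(H_v) = 1.1967
378*A_v*sqrt(H_v) = 1376.0
Q = 1130.8 + 1376.0 = 2506.8 kW

2506.8 kW


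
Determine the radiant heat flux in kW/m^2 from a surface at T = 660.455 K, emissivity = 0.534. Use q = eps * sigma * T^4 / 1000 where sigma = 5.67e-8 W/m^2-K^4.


T^4 = 1.9027e+11
q = 0.534 * 5.67e-8 * 1.9027e+11 / 1000 = 5.7610 kW/m^2

5.7610 kW/m^2


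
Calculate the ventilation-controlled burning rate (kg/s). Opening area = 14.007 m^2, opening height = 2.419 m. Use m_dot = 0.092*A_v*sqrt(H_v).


sqrt(H_v) = 1.5553
m_dot = 0.092 * 14.007 * 1.5553 = 2.0042 kg/s

2.0042 kg/s


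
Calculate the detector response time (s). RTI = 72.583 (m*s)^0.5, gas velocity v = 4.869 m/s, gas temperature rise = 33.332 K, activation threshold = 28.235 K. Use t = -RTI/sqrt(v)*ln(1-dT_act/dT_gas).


dT_act/dT_gas = 0.84708
ln(1 - 0.84708) = -1.8779
t = -72.583 / sqrt(4.869) * -1.8779 = 61.770 s

61.770 s


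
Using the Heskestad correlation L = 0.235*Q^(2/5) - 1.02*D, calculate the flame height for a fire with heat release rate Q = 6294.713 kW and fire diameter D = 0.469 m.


Q^(2/5) = 33.082
0.235 * Q^(2/5) = 7.7742
1.02 * D = 0.47838
L = 7.2959 m

7.2959 m


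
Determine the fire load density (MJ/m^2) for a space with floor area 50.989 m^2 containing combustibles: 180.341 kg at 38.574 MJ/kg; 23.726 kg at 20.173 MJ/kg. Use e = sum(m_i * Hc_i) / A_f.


Total energy = 180.341*38.574 + 23.726*20.173
= 6956.474 + 478.6246
= 7435.098 MJ
e = 7435.098 / 50.989 = 145.82 MJ/m^2

145.82 MJ/m^2


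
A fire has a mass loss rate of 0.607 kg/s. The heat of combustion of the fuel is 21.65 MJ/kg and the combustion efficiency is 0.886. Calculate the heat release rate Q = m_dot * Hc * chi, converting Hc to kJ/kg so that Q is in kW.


Hc = 21.65 MJ/kg = 21.65 * 1000 kJ/kg = 21650 kJ/kg
Q = 0.607 kg/s * 21650 kJ/kg * 0.886 = 11643 kW

11643 kW


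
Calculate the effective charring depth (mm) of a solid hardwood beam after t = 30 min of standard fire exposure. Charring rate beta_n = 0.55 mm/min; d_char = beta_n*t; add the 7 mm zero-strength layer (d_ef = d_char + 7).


d_char = 0.55 * 30 = 16.5 mm
d_ef = 16.5 + 1.0*7 = 23.5 mm

23.5 mm


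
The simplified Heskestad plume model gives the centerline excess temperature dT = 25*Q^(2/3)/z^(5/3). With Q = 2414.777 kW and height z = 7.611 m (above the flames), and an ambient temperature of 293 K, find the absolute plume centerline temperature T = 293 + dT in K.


Q^(2/3) = 179.99
z^(5/3) = 29.449
dT = 25 * 179.99 / 29.449 = 152.80 K
T = 293 + 152.80 = 445.80 K

445.80 K


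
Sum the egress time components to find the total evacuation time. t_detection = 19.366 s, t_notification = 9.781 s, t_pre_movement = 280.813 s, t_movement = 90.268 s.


Total = 19.366 + 9.781 + 280.813 + 90.268 = 400.228 s

400.228 s


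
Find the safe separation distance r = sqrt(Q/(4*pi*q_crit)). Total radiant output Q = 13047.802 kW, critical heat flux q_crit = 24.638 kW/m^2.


4*pi*q_crit = 309.61
Q/(4*pi*q_crit) = 42.143
r = sqrt(42.143) = 6.4917 m

6.4917 m


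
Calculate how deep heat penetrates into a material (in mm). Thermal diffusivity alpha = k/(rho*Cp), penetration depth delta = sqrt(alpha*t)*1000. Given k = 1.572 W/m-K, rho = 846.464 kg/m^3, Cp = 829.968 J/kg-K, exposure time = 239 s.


alpha = 1.572 / (846.464 * 829.968) = 2.2376e-06 m^2/s
alpha * t = 0.00053479
delta = sqrt(0.00053479) * 1000 = 23.125 mm

23.125 mm


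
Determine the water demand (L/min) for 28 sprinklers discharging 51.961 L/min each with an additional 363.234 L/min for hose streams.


Sprinkler demand = 28 * 51.961 = 1454.908 L/min
Total = 1454.908 + 363.234 = 1818.142 L/min

1818.142 L/min


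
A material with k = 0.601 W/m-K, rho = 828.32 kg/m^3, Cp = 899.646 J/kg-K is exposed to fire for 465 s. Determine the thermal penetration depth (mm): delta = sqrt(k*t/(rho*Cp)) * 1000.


alpha = 0.601 / (828.32 * 899.646) = 8.0650e-07 m^2/s
alpha * t = 0.00037502
delta = sqrt(0.00037502) * 1000 = 19.366 mm

19.366 mm


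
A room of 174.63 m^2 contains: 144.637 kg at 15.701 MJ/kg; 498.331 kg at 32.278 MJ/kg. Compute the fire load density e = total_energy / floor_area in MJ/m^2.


Total energy = 144.637*15.701 + 498.331*32.278
= 2270.946 + 16085.13
= 18356.07 MJ
e = 18356.07 / 174.63 = 105.11 MJ/m^2

105.11 MJ/m^2


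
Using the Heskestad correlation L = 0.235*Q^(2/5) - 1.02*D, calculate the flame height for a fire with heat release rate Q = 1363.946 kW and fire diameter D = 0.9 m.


Q^(2/5) = 17.944
0.235 * Q^(2/5) = 4.2168
1.02 * D = 0.918
L = 3.2988 m

3.2988 m


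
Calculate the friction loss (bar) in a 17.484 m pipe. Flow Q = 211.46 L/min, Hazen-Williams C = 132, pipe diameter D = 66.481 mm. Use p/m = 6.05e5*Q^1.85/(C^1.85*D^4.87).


Q^1.85 = 20030
C^1.85 = 8376.5
D^4.87 = 7.5255e+08
p/m = 0.0019223 bar/m
p_total = 0.0019223 * 17.484 = 0.033610 bar

0.033610 bar


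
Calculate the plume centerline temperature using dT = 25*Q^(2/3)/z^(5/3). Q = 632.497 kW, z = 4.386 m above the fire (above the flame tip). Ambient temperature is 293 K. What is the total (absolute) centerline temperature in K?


Q^(2/3) = 73.684
z^(5/3) = 11.752
dT = 25 * 73.684 / 11.752 = 156.75 K
T = 293 + 156.75 = 449.75 K

449.75 K


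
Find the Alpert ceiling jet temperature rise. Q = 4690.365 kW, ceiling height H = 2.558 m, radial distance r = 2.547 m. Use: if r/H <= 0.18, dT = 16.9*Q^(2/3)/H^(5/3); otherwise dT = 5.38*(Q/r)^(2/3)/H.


r/H = 2.547 / 2.558 = 0.99570
r/H > 0.18, so dT = 5.38*(Q/r)^(2/3)/H
Q/r = 1841.5
(Q/r)^(2/3) = 150.24
dT = 5.38 * 150.24 / 2.558 = 315.99 K

315.99 K


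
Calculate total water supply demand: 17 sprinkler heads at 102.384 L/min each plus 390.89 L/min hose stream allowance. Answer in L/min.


Sprinkler demand = 17 * 102.384 = 1740.528 L/min
Total = 1740.528 + 390.89 = 2131.418 L/min

2131.418 L/min


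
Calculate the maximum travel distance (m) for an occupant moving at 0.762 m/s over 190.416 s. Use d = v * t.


d = 0.762 * 190.416 = 145.10 m

145.10 m


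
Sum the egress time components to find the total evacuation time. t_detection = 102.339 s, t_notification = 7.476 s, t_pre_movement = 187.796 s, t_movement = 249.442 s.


Total = 102.339 + 7.476 + 187.796 + 249.442 = 547.053 s

547.053 s


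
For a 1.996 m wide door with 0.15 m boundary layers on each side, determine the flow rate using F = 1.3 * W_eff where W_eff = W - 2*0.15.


W_eff = 1.996 - 0.30 = 1.696 m
F = 1.3 * 1.696 = 2.2048 persons/s

2.2048 persons/s


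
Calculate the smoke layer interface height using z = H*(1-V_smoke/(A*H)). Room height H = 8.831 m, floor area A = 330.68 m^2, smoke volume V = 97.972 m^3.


V/(A*H) = 0.033549
1 - 0.033549 = 0.96645
z = 8.831 * 0.96645 = 8.5347 m

8.5347 m


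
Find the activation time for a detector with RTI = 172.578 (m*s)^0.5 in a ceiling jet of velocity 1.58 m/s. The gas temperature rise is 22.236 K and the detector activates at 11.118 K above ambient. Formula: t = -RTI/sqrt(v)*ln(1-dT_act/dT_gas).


dT_act/dT_gas = 0.5
ln(1 - 0.5) = -0.69315
t = -172.578 / sqrt(1.58) * -0.69315 = 95.166 s

95.166 s


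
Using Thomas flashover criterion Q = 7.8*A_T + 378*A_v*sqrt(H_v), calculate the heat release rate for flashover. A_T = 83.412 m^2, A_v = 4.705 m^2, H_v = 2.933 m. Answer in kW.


7.8*A_T = 650.61
sqrt(H_v) = 1.7126
378*A_v*sqrt(H_v) = 3045.8
Q = 650.61 + 3045.8 = 3696.5 kW

3696.5 kW


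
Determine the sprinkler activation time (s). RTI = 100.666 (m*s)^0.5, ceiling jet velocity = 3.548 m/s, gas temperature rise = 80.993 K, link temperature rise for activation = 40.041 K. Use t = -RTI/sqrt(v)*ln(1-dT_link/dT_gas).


dT_link/dT_gas = 0.49438
ln(1 - 0.49438) = -0.68196
t = -100.666 / sqrt(3.548) * -0.68196 = 36.446 s

36.446 s


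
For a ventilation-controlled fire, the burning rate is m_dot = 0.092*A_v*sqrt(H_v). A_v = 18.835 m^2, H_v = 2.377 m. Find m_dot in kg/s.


sqrt(H_v) = 1.5418
m_dot = 0.092 * 18.835 * 1.5418 = 2.6716 kg/s

2.6716 kg/s


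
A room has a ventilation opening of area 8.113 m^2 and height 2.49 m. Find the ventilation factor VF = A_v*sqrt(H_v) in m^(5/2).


sqrt(H_v) = 1.5780
VF = 8.113 * 1.5780 = 12.802 m^(5/2)

12.802 m^(5/2)


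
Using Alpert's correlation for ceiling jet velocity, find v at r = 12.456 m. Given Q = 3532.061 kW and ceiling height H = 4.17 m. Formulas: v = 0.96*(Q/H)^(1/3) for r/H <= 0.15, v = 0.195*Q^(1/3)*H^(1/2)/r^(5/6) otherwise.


r/H = 12.456 / 4.17 = 2.9871
r/H > 0.15, so v = 0.195*Q^(1/3)*H^(1/2)/r^(5/6)
Q^(1/3) = 15.229
H^(1/2) = 2.0421
r^(5/6) = 8.1812
v = 0.195 * 15.229 * 2.0421 / 8.1812 = 0.74125 m/s

0.74125 m/s


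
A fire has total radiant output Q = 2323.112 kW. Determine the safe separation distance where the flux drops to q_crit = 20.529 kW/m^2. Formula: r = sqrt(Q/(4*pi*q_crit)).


4*pi*q_crit = 257.98
Q/(4*pi*q_crit) = 9.0052
r = sqrt(9.0052) = 3.0009 m

3.0009 m


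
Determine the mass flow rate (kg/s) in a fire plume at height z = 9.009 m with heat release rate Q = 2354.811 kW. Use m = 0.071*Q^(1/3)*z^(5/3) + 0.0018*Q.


Q^(1/3) = 13.304
z^(5/3) = 39.006
First term = 0.071 * 13.304 * 39.006 = 36.844
Second term = 0.0018 * 2354.811 = 4.2387
m = 41.083 kg/s

41.083 kg/s


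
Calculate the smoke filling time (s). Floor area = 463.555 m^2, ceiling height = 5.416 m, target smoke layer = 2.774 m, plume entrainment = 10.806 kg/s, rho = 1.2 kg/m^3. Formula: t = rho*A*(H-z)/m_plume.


H - z = 2.642 m
t = 1.2 * 463.555 * 2.642 / 10.806 = 136.00 s

136.00 s


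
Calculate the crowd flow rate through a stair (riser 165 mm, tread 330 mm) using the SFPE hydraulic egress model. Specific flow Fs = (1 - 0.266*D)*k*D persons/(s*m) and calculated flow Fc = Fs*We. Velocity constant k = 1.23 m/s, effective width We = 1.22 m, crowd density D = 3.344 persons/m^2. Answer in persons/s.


1 - 0.266*D = 1 - 0.266*3.344 = 0.11050
Fs = 0.11050 * 1.23 * 3.344 = 0.45448 persons/(s*m)
Fc = 0.45448 * 1.22 = 0.55447 persons/s

0.55447 persons/s


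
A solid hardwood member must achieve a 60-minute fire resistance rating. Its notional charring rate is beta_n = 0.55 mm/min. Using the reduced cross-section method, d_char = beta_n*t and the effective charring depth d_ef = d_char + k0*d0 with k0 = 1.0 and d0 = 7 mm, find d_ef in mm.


d_char = 0.55 * 60 = 33 mm
d_ef = 33 + 1.0*7 = 40 mm

40 mm


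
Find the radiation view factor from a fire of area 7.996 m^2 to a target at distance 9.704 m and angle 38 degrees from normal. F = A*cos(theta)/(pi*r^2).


cos(38 deg) = 0.78801
pi*r^2 = 295.84
F = 7.996 * 0.78801 / 295.84 = 0.021299

0.021299


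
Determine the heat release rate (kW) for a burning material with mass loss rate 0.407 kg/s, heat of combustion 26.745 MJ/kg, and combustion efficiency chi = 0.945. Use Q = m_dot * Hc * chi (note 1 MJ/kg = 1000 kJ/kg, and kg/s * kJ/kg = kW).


Hc = 26.745 MJ/kg = 26.745 * 1000 kJ/kg = 26745 kJ/kg
Q = 0.407 kg/s * 26745 kJ/kg * 0.945 = 10287 kW

10287 kW


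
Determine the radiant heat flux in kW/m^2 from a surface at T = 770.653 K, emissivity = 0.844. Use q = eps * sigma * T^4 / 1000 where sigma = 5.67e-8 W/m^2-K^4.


T^4 = 3.5272e+11
q = 0.844 * 5.67e-8 * 3.5272e+11 / 1000 = 16.880 kW/m^2

16.880 kW/m^2


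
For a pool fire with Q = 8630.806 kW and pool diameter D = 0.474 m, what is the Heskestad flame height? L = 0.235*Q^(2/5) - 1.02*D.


Q^(2/5) = 37.534
0.235 * Q^(2/5) = 8.8204
1.02 * D = 0.48348
L = 8.3369 m

8.3369 m


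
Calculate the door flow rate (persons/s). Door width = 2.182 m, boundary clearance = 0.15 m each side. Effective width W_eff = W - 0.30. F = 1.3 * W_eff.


W_eff = 2.182 - 0.30 = 1.882 m
F = 1.3 * 1.882 = 2.4466 persons/s

2.4466 persons/s


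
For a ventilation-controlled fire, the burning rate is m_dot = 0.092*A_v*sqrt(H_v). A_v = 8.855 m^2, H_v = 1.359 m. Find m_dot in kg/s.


sqrt(H_v) = 1.1658
m_dot = 0.092 * 8.855 * 1.1658 = 0.94970 kg/s

0.94970 kg/s


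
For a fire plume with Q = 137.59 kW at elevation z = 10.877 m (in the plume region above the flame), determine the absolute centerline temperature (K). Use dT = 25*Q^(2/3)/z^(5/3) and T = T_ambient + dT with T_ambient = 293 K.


Q^(2/3) = 26.652
z^(5/3) = 53.397
dT = 25 * 26.652 / 53.397 = 12.478 K
T = 293 + 12.478 = 305.48 K

305.48 K


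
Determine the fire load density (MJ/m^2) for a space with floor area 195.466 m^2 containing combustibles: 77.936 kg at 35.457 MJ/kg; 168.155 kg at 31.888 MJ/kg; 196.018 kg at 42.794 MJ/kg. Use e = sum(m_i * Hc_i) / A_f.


Total energy = 77.936*35.457 + 168.155*31.888 + 196.018*42.794
= 2763.377 + 5362.127 + 8388.394
= 16513.90 MJ
e = 16513.90 / 195.466 = 84.485 MJ/m^2

84.485 MJ/m^2


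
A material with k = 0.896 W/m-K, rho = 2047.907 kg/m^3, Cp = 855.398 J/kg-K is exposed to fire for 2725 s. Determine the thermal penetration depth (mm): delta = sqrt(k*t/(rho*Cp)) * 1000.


alpha = 0.896 / (2047.907 * 855.398) = 5.1148e-07 m^2/s
alpha * t = 0.0013938
delta = sqrt(0.0013938) * 1000 = 37.333 mm

37.333 mm


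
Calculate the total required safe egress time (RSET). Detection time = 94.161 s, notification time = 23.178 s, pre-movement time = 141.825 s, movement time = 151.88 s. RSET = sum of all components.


Total = 94.161 + 23.178 + 141.825 + 151.88 = 411.044 s

411.044 s


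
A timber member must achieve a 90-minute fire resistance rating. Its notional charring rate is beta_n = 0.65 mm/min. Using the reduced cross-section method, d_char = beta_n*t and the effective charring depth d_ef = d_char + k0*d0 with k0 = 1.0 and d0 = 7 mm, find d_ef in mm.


d_char = 0.65 * 90 = 58.5 mm
d_ef = 58.5 + 1.0*7 = 65.5 mm

65.5 mm


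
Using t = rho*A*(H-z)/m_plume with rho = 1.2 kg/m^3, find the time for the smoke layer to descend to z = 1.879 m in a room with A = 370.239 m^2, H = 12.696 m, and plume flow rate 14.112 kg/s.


H - z = 10.817 m
t = 1.2 * 370.239 * 10.817 / 14.112 = 340.55 s

340.55 s


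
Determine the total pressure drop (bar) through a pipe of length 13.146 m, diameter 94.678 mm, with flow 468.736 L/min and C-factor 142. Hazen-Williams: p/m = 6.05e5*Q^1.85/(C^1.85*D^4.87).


Q^1.85 = 87341
C^1.85 = 9588.1
D^4.87 = 4.2105e+09
p/m = 0.0013089 bar/m
p_total = 0.0013089 * 13.146 = 0.017207 bar

0.017207 bar


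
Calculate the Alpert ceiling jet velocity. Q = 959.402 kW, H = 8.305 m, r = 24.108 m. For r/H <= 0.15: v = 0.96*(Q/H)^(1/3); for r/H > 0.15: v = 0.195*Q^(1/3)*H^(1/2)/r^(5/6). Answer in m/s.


r/H = 24.108 / 8.305 = 2.9028
r/H > 0.15, so v = 0.195*Q^(1/3)*H^(1/2)/r^(5/6)
Q^(1/3) = 9.8628
H^(1/2) = 2.8818
r^(5/6) = 14.184
v = 0.195 * 9.8628 * 2.8818 / 14.184 = 0.39075 m/s

0.39075 m/s


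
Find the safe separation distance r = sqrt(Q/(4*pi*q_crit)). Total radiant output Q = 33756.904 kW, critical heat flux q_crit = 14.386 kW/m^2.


4*pi*q_crit = 180.78
Q/(4*pi*q_crit) = 186.73
r = sqrt(186.73) = 13.665 m

13.665 m


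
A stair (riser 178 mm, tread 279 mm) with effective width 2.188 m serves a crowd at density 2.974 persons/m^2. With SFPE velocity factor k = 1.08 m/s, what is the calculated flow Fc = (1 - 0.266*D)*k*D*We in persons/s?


1 - 0.266*D = 1 - 0.266*2.974 = 0.20892
Fs = 0.20892 * 1.08 * 2.974 = 0.67102 persons/(s*m)
Fc = 0.67102 * 2.188 = 1.4682 persons/s

1.4682 persons/s


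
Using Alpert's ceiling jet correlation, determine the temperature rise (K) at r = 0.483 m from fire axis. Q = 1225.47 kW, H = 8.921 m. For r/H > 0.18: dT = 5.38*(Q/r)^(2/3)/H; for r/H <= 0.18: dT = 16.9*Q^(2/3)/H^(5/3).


r/H = 0.483 / 8.921 = 0.054142
r/H <= 0.18, so dT = 16.9*Q^(2/3)/H^(5/3)
Q^(2/3) = 114.52
H^(5/3) = 38.373
dT = 16.9 * 114.52 / 38.373 = 50.435 K

50.435 K


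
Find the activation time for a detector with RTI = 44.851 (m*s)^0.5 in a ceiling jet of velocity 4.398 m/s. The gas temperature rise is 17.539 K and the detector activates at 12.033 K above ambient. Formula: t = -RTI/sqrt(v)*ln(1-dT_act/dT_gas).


dT_act/dT_gas = 0.68607
ln(1 - 0.68607) = -1.1586
t = -44.851 / sqrt(4.398) * -1.1586 = 24.778 s

24.778 s


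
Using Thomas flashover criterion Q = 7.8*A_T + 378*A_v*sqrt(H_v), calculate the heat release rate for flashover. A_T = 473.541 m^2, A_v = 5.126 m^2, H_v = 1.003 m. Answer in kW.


7.8*A_T = 3693.6
sqrt(H_v) = 1.0015
378*A_v*sqrt(H_v) = 1940.5
Q = 3693.6 + 1940.5 = 5634.2 kW

5634.2 kW


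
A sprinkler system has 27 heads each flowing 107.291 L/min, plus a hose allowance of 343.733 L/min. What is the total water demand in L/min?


Sprinkler demand = 27 * 107.291 = 2896.857 L/min
Total = 2896.857 + 343.733 = 3240.59 L/min

3240.59 L/min


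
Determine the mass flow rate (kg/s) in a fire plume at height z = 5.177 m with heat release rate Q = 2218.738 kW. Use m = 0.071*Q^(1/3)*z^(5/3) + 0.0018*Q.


Q^(1/3) = 13.043
z^(5/3) = 15.493
First term = 0.071 * 13.043 * 15.493 = 14.347
Second term = 0.0018 * 2218.738 = 3.9937
m = 18.341 kg/s

18.341 kg/s


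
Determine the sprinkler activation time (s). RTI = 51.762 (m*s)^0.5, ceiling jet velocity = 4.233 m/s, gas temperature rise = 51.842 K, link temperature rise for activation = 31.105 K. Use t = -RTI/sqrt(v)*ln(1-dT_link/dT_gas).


dT_link/dT_gas = 0.60000
ln(1 - 0.60000) = -0.91628
t = -51.762 / sqrt(4.233) * -0.91628 = 23.052 s

23.052 s


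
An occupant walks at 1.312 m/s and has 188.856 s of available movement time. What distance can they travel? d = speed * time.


d = 1.312 * 188.856 = 247.78 m

247.78 m


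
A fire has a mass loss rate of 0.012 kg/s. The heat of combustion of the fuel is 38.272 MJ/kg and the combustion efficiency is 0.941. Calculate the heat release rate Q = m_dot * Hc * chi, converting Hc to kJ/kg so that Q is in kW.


Hc = 38.272 MJ/kg = 38.272 * 1000 kJ/kg = 38272 kJ/kg
Q = 0.012 kg/s * 38272 kJ/kg * 0.941 = 432.17 kW

432.17 kW


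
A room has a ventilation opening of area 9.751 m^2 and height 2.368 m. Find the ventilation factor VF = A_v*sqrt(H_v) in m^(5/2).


sqrt(H_v) = 1.5388
VF = 9.751 * 1.5388 = 15.005 m^(5/2)

15.005 m^(5/2)
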